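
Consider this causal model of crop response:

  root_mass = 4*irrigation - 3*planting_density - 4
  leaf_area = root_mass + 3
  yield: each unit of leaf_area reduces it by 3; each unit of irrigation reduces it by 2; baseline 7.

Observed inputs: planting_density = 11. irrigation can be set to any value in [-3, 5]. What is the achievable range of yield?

39 to 151

Substituting into the root_mass equation gives root_mass = 4*irrigation - 37.
Substituting into the leaf_area equation gives leaf_area = 4*irrigation - 34.
Substituting into the yield equation gives yield = -14*irrigation + 109.
Linear in irrigation, so extremes are at the endpoints: irrigation = -3 gives yield = 151; irrigation = 5 gives yield = 39.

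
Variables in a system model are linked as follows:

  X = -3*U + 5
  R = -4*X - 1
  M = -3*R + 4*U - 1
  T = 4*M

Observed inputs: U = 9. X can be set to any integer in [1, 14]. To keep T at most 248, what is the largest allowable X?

X = 2

Intervening on X fixes its value directly, overriding its dependence on U.
Substituting into the M equation gives M = 12*X + 38.
Substituting into the T equation gives T = 48*X + 152.
Require 48*X + 152 ≤ 248, so X ≤ 2.
The largest integer in [1, 14] satisfying this is 2.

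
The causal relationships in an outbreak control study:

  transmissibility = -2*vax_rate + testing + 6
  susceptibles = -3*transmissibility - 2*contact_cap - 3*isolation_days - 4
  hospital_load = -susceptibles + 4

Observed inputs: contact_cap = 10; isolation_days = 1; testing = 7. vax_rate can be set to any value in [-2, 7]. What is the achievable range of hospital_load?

Substituting into the transmissibility equation gives transmissibility = -2*vax_rate + 13.
Substituting into the susceptibles equation gives susceptibles = 6*vax_rate - 66.
Substituting into the hospital_load equation gives hospital_load = -6*vax_rate + 70.
Linear in vax_rate, so extremes are at the endpoints: vax_rate = -2 gives hospital_load = 82; vax_rate = 7 gives hospital_load = 28.

28 to 82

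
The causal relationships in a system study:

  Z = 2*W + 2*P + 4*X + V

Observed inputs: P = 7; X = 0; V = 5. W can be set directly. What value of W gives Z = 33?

Substituting into the Z equation gives Z = 2*W + 19.
Solve 2*W + 19 = 33: W = (33 - 19) / 2 = 7.

W = 7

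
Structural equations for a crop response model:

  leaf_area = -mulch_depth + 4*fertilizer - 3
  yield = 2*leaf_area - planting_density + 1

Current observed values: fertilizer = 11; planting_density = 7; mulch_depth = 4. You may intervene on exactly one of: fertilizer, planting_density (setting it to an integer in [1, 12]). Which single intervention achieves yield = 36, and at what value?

set fertilizer = 7

Intervening on fertilizer: with other inputs at their observed values, yield = 8*fertilizer - 20. Solving for 36 gives fertilizer = 7, within [1, 12].
Intervening on planting_density: yield = -planting_density + 75. Reaching 36 requires planting_density = 39, outside [1, 12].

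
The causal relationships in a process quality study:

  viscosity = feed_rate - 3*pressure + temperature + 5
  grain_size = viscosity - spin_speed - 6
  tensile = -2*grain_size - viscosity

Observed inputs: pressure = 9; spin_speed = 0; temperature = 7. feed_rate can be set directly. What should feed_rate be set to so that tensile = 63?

feed_rate = -2

Substituting into the viscosity equation gives viscosity = feed_rate - 15.
grain_size becomes feed_rate - 21.
So tensile = -3*feed_rate + 57.
Solve -3*feed_rate + 57 = 63: feed_rate = (63 - 57) / -3 = -2.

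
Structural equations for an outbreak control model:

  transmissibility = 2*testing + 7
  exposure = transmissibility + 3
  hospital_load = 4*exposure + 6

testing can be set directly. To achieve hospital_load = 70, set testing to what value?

testing = 3

Substituting into the exposure equation gives exposure = 2*testing + 10.
Substituting into the hospital_load equation gives hospital_load = 8*testing + 46.
Solve 8*testing + 46 = 70: testing = (70 - 46) / 8 = 3.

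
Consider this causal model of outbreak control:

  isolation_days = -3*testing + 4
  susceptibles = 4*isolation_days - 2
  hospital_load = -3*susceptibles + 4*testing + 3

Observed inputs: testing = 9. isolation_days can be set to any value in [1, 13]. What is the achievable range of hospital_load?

-111 to 33

Intervening on isolation_days fixes its value directly, overriding its dependence on testing.
Substituting into the hospital_load equation gives hospital_load = -12*isolation_days + 45.
Linear in isolation_days, so extremes are at the endpoints: isolation_days = 1 gives hospital_load = 33; isolation_days = 13 gives hospital_load = -111.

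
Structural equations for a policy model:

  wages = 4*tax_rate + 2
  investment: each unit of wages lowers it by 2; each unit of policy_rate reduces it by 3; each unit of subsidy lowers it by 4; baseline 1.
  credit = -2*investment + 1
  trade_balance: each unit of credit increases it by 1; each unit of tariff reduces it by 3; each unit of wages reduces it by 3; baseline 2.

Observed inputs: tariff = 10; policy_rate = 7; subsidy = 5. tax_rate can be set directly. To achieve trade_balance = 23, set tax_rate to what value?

tax_rate = -8

Substituting into the investment equation gives investment = -8*tax_rate - 44.
Substituting into the credit equation gives credit = 16*tax_rate + 89.
So trade_balance = 4*tax_rate + 55.
Solve 4*tax_rate + 55 = 23: tax_rate = (23 - 55) / 4 = -8.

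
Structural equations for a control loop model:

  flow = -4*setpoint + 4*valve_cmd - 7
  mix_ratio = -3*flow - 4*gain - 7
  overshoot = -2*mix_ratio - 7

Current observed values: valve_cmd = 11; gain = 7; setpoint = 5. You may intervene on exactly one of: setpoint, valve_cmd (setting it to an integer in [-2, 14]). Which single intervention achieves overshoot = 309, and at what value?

Intervening on setpoint: with other inputs at their observed values, overshoot = -24*setpoint + 285. Solving for 309 gives setpoint = -1, within [-2, 14].
Intervening on valve_cmd: overshoot = 24*valve_cmd - 99. Reaching 309 requires valve_cmd = 17, outside [-2, 14].

set setpoint = -1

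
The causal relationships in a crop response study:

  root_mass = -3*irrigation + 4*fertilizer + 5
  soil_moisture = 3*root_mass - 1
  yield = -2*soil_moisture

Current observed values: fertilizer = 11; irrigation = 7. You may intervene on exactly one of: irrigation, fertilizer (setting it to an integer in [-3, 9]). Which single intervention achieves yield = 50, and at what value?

Intervening on irrigation: yield = 18*irrigation - 292. Reaching 50 requires irrigation = 19, outside [-3, 9].
Intervening on fertilizer: with other inputs at their observed values, yield = -24*fertilizer + 98. Solving for 50 gives fertilizer = 2, within [-3, 9].

set fertilizer = 2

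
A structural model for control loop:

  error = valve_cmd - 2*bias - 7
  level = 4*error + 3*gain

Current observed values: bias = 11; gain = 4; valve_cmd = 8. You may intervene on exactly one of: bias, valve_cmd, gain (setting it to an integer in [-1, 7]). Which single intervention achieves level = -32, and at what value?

set bias = 6

Intervening on bias: with other inputs at their observed values, level = -8*bias + 16. Solving for -32 gives bias = 6, within [-1, 7].
Intervening on valve_cmd: level = 4*valve_cmd - 104. Reaching -32 requires valve_cmd = 18, outside [-1, 7].
Intervening on gain: level = 3*gain - 84. Reaching -32 requires gain = 52/3, not an integer.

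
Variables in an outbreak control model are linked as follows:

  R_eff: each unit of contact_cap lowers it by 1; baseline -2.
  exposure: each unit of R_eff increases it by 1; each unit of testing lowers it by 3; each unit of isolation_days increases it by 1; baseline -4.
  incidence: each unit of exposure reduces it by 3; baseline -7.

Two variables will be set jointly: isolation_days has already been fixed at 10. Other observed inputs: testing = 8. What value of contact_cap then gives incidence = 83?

contact_cap = 10

With isolation_days held at 10:
Substituting into the exposure equation gives exposure = -contact_cap - 20.
This gives incidence = 3*contact_cap + 53.
Solve 3*contact_cap + 53 = 83: contact_cap = (83 - 53) / 3 = 10.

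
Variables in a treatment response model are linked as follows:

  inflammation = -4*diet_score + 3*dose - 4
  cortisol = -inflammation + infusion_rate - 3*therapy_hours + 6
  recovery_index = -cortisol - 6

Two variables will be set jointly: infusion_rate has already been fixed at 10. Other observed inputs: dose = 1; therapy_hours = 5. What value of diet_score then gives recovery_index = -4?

diet_score = -1

With infusion_rate held at 10:
Substituting into the inflammation equation gives inflammation = -4*diet_score - 1.
This gives cortisol = 4*diet_score + 2.
This gives recovery_index = -4*diet_score - 8.
Solve -4*diet_score - 8 = -4: diet_score = (-4 + 8) / -4 = -1.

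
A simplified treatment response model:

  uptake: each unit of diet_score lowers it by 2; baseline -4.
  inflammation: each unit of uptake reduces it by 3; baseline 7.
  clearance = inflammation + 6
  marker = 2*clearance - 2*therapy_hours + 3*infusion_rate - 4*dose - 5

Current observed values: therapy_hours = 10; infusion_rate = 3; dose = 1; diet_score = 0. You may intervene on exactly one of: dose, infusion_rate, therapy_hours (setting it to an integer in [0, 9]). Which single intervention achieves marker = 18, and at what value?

Intervening on dose: with other inputs at their observed values, marker = -4*dose + 34. Solving for 18 gives dose = 4, within [0, 9].
Intervening on infusion_rate: marker = 3*infusion_rate + 21. Reaching 18 requires infusion_rate = -1, outside [0, 9].
Intervening on therapy_hours: marker = -2*therapy_hours + 50. Reaching 18 requires therapy_hours = 16, outside [0, 9].

set dose = 4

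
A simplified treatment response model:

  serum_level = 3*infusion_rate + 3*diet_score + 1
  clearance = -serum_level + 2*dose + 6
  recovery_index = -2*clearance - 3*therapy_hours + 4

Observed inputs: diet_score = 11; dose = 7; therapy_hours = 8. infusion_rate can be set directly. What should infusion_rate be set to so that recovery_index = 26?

infusion_rate = 3

Substituting into the serum_level equation gives serum_level = 3*infusion_rate + 34.
clearance becomes -3*infusion_rate - 14.
This gives recovery_index = 6*infusion_rate + 8.
Solve 6*infusion_rate + 8 = 26: infusion_rate = (26 - 8) / 6 = 3.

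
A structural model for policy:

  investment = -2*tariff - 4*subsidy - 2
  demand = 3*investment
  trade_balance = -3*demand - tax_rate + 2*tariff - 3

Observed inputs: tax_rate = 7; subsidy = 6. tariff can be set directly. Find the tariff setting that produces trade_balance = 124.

Substituting into the investment equation gives investment = -2*tariff - 26.
Substituting into the demand equation gives demand = -6*tariff - 78.
Substituting into the trade_balance equation gives trade_balance = 20*tariff + 224.
Solve 20*tariff + 224 = 124: tariff = (124 - 224) / 20 = -5.

tariff = -5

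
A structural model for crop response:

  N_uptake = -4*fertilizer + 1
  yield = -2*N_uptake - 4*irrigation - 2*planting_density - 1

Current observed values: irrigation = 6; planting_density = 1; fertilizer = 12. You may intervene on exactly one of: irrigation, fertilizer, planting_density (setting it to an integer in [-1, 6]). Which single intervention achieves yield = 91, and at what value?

set irrigation = 0

Intervening on irrigation: with other inputs at their observed values, yield = -4*irrigation + 91. Solving for 91 gives irrigation = 0, within [-1, 6].
Intervening on fertilizer: yield = 8*fertilizer - 29. Reaching 91 requires fertilizer = 15, outside [-1, 6].
Intervening on planting_density: yield = -2*planting_density + 69. Reaching 91 requires planting_density = -11, outside [-1, 6].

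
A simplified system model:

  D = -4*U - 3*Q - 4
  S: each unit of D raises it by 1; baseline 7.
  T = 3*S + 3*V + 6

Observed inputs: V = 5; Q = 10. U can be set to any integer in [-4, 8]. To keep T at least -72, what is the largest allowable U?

U = 1

Substituting into the D equation gives D = -4*U - 34.
Substituting into the S equation gives S = -4*U - 27.
This gives T = -12*U - 60.
Require -12*U - 60 ≥ -72, so U ≤ 1.
The largest integer in [-4, 8] satisfying this is 1.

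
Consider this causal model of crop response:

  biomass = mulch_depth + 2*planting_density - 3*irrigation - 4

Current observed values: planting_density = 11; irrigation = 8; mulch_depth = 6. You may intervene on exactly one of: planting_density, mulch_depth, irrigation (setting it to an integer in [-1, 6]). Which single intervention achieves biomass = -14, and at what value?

Intervening on planting_density: with other inputs at their observed values, biomass = 2*planting_density - 22. Solving for -14 gives planting_density = 4, within [-1, 6].
Intervening on mulch_depth: biomass = mulch_depth - 6. Reaching -14 requires mulch_depth = -8, outside [-1, 6].
Intervening on irrigation: biomass = -3*irrigation + 24. Reaching -14 requires irrigation = 38/3, not an integer.

set planting_density = 4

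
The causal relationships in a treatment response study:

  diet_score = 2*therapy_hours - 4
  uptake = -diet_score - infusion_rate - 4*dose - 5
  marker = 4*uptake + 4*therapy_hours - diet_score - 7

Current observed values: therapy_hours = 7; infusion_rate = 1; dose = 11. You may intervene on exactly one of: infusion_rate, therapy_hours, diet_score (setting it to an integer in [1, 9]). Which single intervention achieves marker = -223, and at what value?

set therapy_hours = 6

Intervening on infusion_rate: marker = -4*infusion_rate - 225. Reaching -223 requires infusion_rate = -1/2, not an integer.
Intervening on therapy_hours: with other inputs at their observed values, marker = -6*therapy_hours - 187. Solving for -223 gives therapy_hours = 6, within [1, 9].
Intervening on diet_score: marker = -5*diet_score - 179. Reaching -223 requires diet_score = 44/5, not an integer.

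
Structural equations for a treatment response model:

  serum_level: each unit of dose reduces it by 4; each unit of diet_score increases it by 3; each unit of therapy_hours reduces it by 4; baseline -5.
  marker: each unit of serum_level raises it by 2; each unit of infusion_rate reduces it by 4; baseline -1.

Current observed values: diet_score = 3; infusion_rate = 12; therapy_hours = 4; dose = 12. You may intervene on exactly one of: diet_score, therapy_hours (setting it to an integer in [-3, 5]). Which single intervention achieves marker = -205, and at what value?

set diet_score = -3

Intervening on diet_score: with other inputs at their observed values, marker = 6*diet_score - 187. Solving for -205 gives diet_score = -3, within [-3, 5].
Intervening on therapy_hours: marker = -8*therapy_hours - 137. Reaching -205 requires therapy_hours = 17/2, not an integer.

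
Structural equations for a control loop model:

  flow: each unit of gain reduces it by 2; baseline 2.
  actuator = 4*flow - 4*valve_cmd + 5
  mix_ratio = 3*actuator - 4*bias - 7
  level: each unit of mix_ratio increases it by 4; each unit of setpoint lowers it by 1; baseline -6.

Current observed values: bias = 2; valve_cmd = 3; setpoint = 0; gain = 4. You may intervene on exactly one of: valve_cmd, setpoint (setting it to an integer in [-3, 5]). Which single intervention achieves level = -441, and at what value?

Intervening on valve_cmd: level = -48*valve_cmd - 294. Reaching -441 requires valve_cmd = 49/16, not an integer.
Intervening on setpoint: with other inputs at their observed values, level = -setpoint - 438. Solving for -441 gives setpoint = 3, within [-3, 5].

set setpoint = 3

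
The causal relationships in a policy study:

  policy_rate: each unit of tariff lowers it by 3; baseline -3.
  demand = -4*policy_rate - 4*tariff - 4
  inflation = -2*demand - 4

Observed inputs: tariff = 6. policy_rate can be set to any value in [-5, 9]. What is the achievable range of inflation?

12 to 124

Intervening on policy_rate fixes its value directly, overriding its dependence on tariff.
Substituting into the demand equation gives demand = -4*policy_rate - 28.
So inflation = 8*policy_rate + 52.
Linear in policy_rate, so extremes are at the endpoints: policy_rate = -5 gives inflation = 12; policy_rate = 9 gives inflation = 124.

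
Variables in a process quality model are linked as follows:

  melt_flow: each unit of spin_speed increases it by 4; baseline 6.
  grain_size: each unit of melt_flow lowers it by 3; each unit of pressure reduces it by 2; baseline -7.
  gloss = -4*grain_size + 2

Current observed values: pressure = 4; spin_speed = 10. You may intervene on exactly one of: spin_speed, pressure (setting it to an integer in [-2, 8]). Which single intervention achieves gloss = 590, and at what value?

set pressure = 1

Intervening on spin_speed: gloss = 48*spin_speed + 134. Reaching 590 requires spin_speed = 19/2, not an integer.
Intervening on pressure: with other inputs at their observed values, gloss = 8*pressure + 582. Solving for 590 gives pressure = 1, within [-2, 8].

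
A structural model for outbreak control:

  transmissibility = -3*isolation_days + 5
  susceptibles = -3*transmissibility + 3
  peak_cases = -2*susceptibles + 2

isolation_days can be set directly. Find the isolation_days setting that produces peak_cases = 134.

Substituting into the susceptibles equation gives susceptibles = 9*isolation_days - 12.
Substituting into the peak_cases equation gives peak_cases = -18*isolation_days + 26.
Solve -18*isolation_days + 26 = 134: isolation_days = (134 - 26) / -18 = -6.

isolation_days = -6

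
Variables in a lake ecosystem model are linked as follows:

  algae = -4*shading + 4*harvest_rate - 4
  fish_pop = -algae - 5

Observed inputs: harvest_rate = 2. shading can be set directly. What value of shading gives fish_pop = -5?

shading = 1

Substituting into the algae equation gives algae = -4*shading + 4.
fish_pop becomes 4*shading - 9.
Solve 4*shading - 9 = -5: shading = (-5 + 9) / 4 = 1.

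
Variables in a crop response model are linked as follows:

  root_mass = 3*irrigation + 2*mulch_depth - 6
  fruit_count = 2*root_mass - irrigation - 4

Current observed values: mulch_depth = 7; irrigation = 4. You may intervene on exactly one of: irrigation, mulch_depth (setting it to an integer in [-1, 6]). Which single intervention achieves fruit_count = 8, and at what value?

Intervening on irrigation: fruit_count = 5*irrigation + 12. Reaching 8 requires irrigation = -4/5, not an integer.
Intervening on mulch_depth: with other inputs at their observed values, fruit_count = 4*mulch_depth + 4. Solving for 8 gives mulch_depth = 1, within [-1, 6].

set mulch_depth = 1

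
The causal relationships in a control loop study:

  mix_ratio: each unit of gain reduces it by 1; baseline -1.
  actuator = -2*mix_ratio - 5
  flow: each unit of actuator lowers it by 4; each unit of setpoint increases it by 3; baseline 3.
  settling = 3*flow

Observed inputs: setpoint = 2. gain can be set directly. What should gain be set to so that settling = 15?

gain = 2

Substituting into the actuator equation gives actuator = 2*gain - 3.
Substituting into the flow equation gives flow = -8*gain + 21.
This gives settling = -24*gain + 63.
Solve -24*gain + 63 = 15: gain = (15 - 63) / -24 = 2.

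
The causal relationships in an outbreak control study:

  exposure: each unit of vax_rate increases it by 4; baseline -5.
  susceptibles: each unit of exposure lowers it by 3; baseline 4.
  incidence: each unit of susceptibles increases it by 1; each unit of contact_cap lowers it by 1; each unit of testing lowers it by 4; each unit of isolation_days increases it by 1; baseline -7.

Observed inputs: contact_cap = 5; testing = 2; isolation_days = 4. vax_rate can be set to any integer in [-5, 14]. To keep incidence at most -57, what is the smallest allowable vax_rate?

vax_rate = 5

Substituting into the susceptibles equation gives susceptibles = -12*vax_rate + 19.
Substituting into the incidence equation gives incidence = -12*vax_rate + 3.
Require -12*vax_rate + 3 ≤ -57, so vax_rate ≥ 5.
The smallest integer in [-5, 14] satisfying this is 5.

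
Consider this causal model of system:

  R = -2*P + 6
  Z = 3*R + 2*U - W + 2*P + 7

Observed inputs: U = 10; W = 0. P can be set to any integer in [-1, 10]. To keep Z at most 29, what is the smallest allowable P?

Substituting into the Z equation gives Z = -4*P + 45.
Require -4*P + 45 ≤ 29, so P ≥ 4.
The smallest integer in [-1, 10] satisfying this is 4.

P = 4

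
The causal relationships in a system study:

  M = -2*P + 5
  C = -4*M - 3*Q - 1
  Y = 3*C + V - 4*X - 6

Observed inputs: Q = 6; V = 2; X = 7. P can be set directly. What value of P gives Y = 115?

P = 11

Substituting into the C equation gives C = 8*P - 39.
This gives Y = 24*P - 149.
Solve 24*P - 149 = 115: P = (115 + 149) / 24 = 11.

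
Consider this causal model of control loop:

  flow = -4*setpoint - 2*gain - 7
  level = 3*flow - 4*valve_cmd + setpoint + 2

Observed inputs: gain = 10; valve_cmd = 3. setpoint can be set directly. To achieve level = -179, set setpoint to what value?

Substituting into the flow equation gives flow = -4*setpoint - 27.
This gives level = -11*setpoint - 91.
Solve -11*setpoint - 91 = -179: setpoint = (-179 + 91) / -11 = 8.

setpoint = 8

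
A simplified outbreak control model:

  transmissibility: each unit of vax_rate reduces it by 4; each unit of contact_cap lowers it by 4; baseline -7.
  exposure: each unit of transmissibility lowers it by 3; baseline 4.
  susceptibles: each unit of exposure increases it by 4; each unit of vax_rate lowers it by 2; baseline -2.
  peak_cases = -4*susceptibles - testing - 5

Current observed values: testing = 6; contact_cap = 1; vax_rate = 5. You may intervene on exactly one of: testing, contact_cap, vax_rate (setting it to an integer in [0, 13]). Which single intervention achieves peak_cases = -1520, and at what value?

Intervening on testing: with other inputs at their observed values, peak_cases = -testing - 1509. Solving for -1520 gives testing = 11, within [0, 13].
Intervening on contact_cap: peak_cases = -192*contact_cap - 1323. Reaching -1520 requires contact_cap = 197/192, not an integer.
Intervening on vax_rate: peak_cases = -184*vax_rate - 595. Reaching -1520 requires vax_rate = 925/184, not an integer.

set testing = 11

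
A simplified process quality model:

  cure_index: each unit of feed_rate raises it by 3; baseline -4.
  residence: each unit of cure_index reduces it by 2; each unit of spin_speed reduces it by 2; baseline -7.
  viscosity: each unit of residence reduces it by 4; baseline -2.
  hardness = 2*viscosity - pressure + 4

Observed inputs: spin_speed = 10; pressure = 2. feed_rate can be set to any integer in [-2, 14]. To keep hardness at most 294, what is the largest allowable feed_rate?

feed_rate = 3

Substituting into the residence equation gives residence = -6*feed_rate - 19.
Substituting into the viscosity equation gives viscosity = 24*feed_rate + 74.
So hardness = 48*feed_rate + 150.
Require 48*feed_rate + 150 ≤ 294, so feed_rate ≤ 3.
The largest integer in [-2, 14] satisfying this is 3.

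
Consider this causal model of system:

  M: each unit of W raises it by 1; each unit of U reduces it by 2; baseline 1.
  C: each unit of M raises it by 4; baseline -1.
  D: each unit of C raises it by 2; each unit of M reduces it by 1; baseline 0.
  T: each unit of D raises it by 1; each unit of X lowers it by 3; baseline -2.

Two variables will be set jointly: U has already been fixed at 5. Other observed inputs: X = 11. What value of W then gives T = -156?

W = -8

With U held at 5:
Substituting into the M equation gives M = W - 9.
Substituting into the C equation gives C = 4*W - 37.
D becomes 7*W - 65.
T becomes 7*W - 100.
Solve 7*W - 100 = -156: W = (-156 + 100) / 7 = -8.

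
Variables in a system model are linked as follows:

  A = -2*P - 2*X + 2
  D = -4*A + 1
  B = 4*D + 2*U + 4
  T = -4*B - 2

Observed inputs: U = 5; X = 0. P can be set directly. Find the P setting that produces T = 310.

P = -2

Substituting into the A equation gives A = -2*P + 2.
D becomes 8*P - 7.
B becomes 32*P - 14.
This gives T = -128*P + 54.
Solve -128*P + 54 = 310: P = (310 - 54) / -128 = -2.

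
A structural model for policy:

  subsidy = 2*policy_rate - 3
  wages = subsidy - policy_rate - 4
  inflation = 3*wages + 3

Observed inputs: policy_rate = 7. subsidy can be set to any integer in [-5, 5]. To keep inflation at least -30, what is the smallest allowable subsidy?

subsidy = 0

Intervening on subsidy fixes its value directly, overriding its dependence on policy_rate.
Substituting into the wages equation gives wages = subsidy - 11.
This gives inflation = 3*subsidy - 30.
Require 3*subsidy - 30 ≥ -30, so subsidy ≥ 0.
The smallest integer in [-5, 5] satisfying this is 0.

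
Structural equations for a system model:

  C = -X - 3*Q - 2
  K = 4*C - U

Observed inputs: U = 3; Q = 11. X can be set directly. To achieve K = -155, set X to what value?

Substituting into the C equation gives C = -X - 35.
This gives K = -4*X - 143.
Solve -4*X - 143 = -155: X = (-155 + 143) / -4 = 3.

X = 3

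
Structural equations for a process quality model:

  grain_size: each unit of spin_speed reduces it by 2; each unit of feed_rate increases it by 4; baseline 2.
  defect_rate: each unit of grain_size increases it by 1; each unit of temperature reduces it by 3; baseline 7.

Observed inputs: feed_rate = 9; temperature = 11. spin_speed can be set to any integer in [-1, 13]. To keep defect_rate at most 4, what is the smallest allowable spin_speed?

Substituting into the grain_size equation gives grain_size = -2*spin_speed + 38.
Substituting into the defect_rate equation gives defect_rate = -2*spin_speed + 12.
Require -2*spin_speed + 12 ≤ 4, so spin_speed ≥ 4.
The smallest integer in [-1, 13] satisfying this is 4.

spin_speed = 4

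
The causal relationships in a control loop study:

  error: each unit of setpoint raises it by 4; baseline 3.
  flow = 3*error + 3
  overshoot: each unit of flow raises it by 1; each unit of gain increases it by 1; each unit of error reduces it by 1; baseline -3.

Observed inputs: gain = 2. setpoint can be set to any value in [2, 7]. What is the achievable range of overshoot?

24 to 64

Substituting into the flow equation gives flow = 12*setpoint + 12.
Substituting into the overshoot equation gives overshoot = 8*setpoint + 8.
Linear in setpoint, so extremes are at the endpoints: setpoint = 2 gives overshoot = 24; setpoint = 7 gives overshoot = 64.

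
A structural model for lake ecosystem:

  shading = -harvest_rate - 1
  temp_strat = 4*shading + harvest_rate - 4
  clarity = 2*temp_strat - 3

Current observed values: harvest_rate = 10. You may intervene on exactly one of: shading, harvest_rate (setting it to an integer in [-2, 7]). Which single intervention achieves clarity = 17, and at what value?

Intervening on shading: with other inputs at their observed values, clarity = 8*shading + 9. Solving for 17 gives shading = 1, within [-2, 7].
Intervening on harvest_rate: clarity = -6*harvest_rate - 19. Reaching 17 requires harvest_rate = -6, outside [-2, 7].

set shading = 1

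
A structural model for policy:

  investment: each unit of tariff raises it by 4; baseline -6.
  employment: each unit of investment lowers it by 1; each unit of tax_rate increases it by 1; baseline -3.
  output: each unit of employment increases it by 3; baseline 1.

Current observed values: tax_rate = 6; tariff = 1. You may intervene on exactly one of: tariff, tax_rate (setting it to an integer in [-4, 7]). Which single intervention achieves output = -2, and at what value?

set tax_rate = 0

Intervening on tariff: output = -12*tariff + 28. Reaching -2 requires tariff = 5/2, not an integer.
Intervening on tax_rate: with other inputs at their observed values, output = 3*tax_rate - 2. Solving for -2 gives tax_rate = 0, within [-4, 7].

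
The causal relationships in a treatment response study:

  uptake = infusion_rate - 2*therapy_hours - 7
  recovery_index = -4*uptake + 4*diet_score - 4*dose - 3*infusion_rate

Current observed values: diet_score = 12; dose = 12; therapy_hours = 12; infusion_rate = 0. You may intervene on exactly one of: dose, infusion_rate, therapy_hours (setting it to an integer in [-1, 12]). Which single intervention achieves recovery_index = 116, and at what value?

Intervening on dose: recovery_index = -4*dose + 172. Reaching 116 requires dose = 14, outside [-1, 12].
Intervening on infusion_rate: recovery_index = -7*infusion_rate + 124. Reaching 116 requires infusion_rate = 8/7, not an integer.
Intervening on therapy_hours: with other inputs at their observed values, recovery_index = 8*therapy_hours + 28. Solving for 116 gives therapy_hours = 11, within [-1, 12].

set therapy_hours = 11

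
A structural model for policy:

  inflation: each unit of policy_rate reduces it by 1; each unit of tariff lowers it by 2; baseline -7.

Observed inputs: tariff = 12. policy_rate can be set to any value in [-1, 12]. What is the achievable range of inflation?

-43 to -30

Substituting into the inflation equation gives inflation = -policy_rate - 31.
Linear in policy_rate, so extremes are at the endpoints: policy_rate = -1 gives inflation = -30; policy_rate = 12 gives inflation = -43.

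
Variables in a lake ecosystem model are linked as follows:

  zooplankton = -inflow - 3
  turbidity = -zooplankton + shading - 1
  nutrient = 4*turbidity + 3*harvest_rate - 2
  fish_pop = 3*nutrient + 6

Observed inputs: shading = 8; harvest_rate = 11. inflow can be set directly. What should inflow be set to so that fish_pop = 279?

inflow = 5

Substituting into the turbidity equation gives turbidity = inflow + 10.
Substituting into the nutrient equation gives nutrient = 4*inflow + 71.
Substituting into the fish_pop equation gives fish_pop = 12*inflow + 219.
Solve 12*inflow + 219 = 279: inflow = (279 - 219) / 12 = 5.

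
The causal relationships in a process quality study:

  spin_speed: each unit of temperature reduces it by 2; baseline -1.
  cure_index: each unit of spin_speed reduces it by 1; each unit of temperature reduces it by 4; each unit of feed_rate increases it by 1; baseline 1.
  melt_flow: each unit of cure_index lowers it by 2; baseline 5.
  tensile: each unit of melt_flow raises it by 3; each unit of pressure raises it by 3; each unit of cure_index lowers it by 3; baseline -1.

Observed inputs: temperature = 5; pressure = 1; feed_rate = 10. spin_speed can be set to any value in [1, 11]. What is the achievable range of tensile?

Intervening on spin_speed fixes its value directly, overriding its dependence on temperature.
Substituting into the cure_index equation gives cure_index = -spin_speed - 9.
melt_flow becomes 2*spin_speed + 23.
tensile becomes 9*spin_speed + 98.
Linear in spin_speed, so extremes are at the endpoints: spin_speed = 1 gives tensile = 107; spin_speed = 11 gives tensile = 197.

107 to 197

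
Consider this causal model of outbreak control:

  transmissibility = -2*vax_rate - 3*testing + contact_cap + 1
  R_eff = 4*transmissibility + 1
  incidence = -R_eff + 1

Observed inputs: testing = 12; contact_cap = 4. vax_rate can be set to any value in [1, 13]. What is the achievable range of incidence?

132 to 228

Substituting into the transmissibility equation gives transmissibility = -2*vax_rate - 31.
So R_eff = -8*vax_rate - 123.
incidence becomes 8*vax_rate + 124.
Linear in vax_rate, so extremes are at the endpoints: vax_rate = 1 gives incidence = 132; vax_rate = 13 gives incidence = 228.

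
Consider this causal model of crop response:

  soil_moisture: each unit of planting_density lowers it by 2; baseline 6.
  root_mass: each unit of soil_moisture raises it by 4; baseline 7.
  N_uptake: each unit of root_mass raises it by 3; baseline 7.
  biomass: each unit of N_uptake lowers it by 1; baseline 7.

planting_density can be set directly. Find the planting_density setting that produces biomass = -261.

Substituting into the root_mass equation gives root_mass = -8*planting_density + 31.
So N_uptake = -24*planting_density + 100.
Substituting into the biomass equation gives biomass = 24*planting_density - 93.
Solve 24*planting_density - 93 = -261: planting_density = (-261 + 93) / 24 = -7.

planting_density = -7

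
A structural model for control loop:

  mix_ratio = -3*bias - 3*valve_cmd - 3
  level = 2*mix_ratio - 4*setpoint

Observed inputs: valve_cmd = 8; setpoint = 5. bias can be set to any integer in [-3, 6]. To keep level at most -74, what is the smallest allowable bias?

Substituting into the mix_ratio equation gives mix_ratio = -3*bias - 27.
Substituting into the level equation gives level = -6*bias - 74.
Require -6*bias - 74 ≤ -74, so bias ≥ 0.
The smallest integer in [-3, 6] satisfying this is 0.

bias = 0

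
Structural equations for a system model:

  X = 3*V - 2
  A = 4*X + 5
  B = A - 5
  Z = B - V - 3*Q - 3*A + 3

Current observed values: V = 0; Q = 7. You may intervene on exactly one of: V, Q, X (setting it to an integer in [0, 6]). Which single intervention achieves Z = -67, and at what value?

set V = 2

Intervening on V: with other inputs at their observed values, Z = -25*V - 17. Solving for -67 gives V = 2, within [0, 6].
Intervening on Q: Z = -3*Q + 4. Reaching -67 requires Q = 71/3, not an integer.
Intervening on X: Z = -8*X - 33. Reaching -67 requires X = 17/4, not an integer.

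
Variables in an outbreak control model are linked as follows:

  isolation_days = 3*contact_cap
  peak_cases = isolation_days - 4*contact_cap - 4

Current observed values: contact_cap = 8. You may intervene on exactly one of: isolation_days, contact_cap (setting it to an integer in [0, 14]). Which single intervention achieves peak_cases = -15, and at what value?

Intervening on isolation_days: peak_cases = isolation_days - 36. Reaching -15 requires isolation_days = 21, outside [0, 14].
Intervening on contact_cap: with other inputs at their observed values, peak_cases = -contact_cap - 4. Solving for -15 gives contact_cap = 11, within [0, 14].

set contact_cap = 11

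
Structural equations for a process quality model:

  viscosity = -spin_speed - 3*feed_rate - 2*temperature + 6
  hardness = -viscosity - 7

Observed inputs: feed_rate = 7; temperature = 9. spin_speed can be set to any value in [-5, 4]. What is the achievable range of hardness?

21 to 30

Substituting into the viscosity equation gives viscosity = -spin_speed - 33.
Substituting into the hardness equation gives hardness = spin_speed + 26.
Linear in spin_speed, so extremes are at the endpoints: spin_speed = -5 gives hardness = 21; spin_speed = 4 gives hardness = 30.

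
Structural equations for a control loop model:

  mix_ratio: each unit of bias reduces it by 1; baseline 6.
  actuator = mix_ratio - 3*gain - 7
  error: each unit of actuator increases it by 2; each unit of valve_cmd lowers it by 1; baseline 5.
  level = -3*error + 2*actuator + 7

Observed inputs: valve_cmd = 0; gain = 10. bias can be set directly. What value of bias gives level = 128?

bias = 3

Substituting into the actuator equation gives actuator = -bias - 31.
So error = -2*bias - 57.
level becomes 4*bias + 116.
Solve 4*bias + 116 = 128: bias = (128 - 116) / 4 = 3.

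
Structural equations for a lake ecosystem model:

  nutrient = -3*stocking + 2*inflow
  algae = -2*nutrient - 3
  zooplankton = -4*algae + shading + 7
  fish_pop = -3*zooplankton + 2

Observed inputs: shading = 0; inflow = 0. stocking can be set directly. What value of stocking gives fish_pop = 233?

Substituting into the nutrient equation gives nutrient = -3*stocking.
This gives algae = 6*stocking - 3.
This gives zooplankton = -24*stocking + 19.
fish_pop becomes 72*stocking - 55.
Solve 72*stocking - 55 = 233: stocking = (233 + 55) / 72 = 4.

stocking = 4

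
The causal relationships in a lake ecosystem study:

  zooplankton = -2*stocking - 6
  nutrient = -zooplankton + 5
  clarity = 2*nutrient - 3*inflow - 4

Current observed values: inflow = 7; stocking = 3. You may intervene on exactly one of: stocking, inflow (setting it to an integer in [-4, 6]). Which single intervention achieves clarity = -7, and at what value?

set stocking = -1

Intervening on stocking: with other inputs at their observed values, clarity = 4*stocking - 3. Solving for -7 gives stocking = -1, within [-4, 6].
Intervening on inflow: clarity = -3*inflow + 30. Reaching -7 requires inflow = 37/3, not an integer.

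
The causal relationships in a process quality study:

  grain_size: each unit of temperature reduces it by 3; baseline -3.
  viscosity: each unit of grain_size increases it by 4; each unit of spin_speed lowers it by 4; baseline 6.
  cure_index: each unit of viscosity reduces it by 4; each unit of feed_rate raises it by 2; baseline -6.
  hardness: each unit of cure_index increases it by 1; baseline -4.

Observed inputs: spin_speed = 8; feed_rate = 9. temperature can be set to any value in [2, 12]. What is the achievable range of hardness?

256 to 736

Substituting into the viscosity equation gives viscosity = -12*temperature - 38.
Substituting into the cure_index equation gives cure_index = 48*temperature + 164.
So hardness = 48*temperature + 160.
Linear in temperature, so extremes are at the endpoints: temperature = 2 gives hardness = 256; temperature = 12 gives hardness = 736.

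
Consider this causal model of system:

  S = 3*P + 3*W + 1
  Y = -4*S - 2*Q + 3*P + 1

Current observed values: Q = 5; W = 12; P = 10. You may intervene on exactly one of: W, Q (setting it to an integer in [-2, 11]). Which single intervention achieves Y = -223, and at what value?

set W = 10

Intervening on W: with other inputs at their observed values, Y = -12*W - 103. Solving for -223 gives W = 10, within [-2, 11].
Intervening on Q: Y = -2*Q - 237. Reaching -223 requires Q = -7, outside [-2, 11].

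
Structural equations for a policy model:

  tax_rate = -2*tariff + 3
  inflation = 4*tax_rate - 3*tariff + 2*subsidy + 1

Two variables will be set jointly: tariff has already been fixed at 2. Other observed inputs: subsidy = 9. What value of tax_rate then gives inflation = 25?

tax_rate = 3

With tariff held at 2:
Intervening on tax_rate fixes its value directly, overriding its dependence on tariff.
Substituting into the inflation equation gives inflation = 4*tax_rate + 13.
Solve 4*tax_rate + 13 = 25: tax_rate = (25 - 13) / 4 = 3.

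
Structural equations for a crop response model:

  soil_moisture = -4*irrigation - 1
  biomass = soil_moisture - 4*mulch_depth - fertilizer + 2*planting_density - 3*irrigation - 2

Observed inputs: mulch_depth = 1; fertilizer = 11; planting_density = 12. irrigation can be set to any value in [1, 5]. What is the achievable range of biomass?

-29 to -1

Substituting into the biomass equation gives biomass = -7*irrigation + 6.
Linear in irrigation, so extremes are at the endpoints: irrigation = 1 gives biomass = -1; irrigation = 5 gives biomass = -29.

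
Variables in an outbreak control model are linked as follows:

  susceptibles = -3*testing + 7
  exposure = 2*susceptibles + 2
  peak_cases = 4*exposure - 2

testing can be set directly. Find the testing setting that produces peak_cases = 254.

Substituting into the exposure equation gives exposure = -6*testing + 16.
Substituting into the peak_cases equation gives peak_cases = -24*testing + 62.
Solve -24*testing + 62 = 254: testing = (254 - 62) / -24 = -8.

testing = -8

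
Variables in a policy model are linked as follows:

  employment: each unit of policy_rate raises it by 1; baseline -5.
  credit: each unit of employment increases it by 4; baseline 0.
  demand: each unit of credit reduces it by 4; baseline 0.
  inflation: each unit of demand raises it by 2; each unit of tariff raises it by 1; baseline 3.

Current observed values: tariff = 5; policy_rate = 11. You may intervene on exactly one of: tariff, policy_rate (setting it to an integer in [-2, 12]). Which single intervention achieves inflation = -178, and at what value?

Intervening on tariff: with other inputs at their observed values, inflation = tariff - 189. Solving for -178 gives tariff = 11, within [-2, 12].
Intervening on policy_rate: inflation = -32*policy_rate + 168. Reaching -178 requires policy_rate = 173/16, not an integer.

set tariff = 11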